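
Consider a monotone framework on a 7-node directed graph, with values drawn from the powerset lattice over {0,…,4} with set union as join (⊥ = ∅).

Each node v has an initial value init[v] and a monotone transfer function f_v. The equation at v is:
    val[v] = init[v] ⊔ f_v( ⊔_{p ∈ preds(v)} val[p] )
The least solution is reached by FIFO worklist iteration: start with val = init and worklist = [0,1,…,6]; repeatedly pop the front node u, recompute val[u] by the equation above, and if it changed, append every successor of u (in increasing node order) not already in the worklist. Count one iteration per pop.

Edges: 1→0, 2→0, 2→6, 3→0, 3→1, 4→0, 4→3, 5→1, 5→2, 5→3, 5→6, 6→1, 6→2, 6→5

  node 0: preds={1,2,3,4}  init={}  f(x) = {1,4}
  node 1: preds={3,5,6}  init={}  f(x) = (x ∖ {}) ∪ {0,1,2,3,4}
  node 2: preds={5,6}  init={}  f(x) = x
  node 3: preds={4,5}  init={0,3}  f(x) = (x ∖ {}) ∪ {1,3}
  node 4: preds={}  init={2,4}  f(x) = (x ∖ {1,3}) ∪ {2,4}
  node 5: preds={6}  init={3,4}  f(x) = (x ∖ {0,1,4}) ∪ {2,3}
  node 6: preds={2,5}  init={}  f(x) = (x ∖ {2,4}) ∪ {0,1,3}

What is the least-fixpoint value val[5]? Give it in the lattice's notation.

Worklist (14 pops):
  #1 pop 0: in={0,2,3,4} → {1,4} (was {}); enqueue []
  #2 pop 1: in={0,3,4} → {0,1,2,3,4} (was {}); enqueue [0]
  #3 pop 2: in={3,4} → {3,4} (was {}); enqueue []
  #4 pop 3: in={2,3,4} → {0,1,2,3,4} (was {0,3}); enqueue [1]
  #5 pop 4: in={} → {2,4} (no change)
  #6 pop 5: in={} → {2,3,4} (was {3,4}); enqueue [2,3]
  #7 pop 6: in={2,3,4} → {0,1,3} (was {}); enqueue [5]
  #8 pop 0: in={0,1,2,3,4} → {1,4} (no change)
  #9 pop 1: in={0,1,2,3,4} → {0,1,2,3,4} (no change)
  #10 pop 2: in={0,1,2,3,4} → {0,1,2,3,4} (was {3,4}); enqueue [0,6]
  #11 pop 3: in={2,3,4} → {0,1,2,3,4} (no change)
  #12 pop 5: in={0,1,3} → {2,3,4} (no change)
  #13 pop 0: in={0,1,2,3,4} → {1,4} (no change)
  #14 pop 6: in={0,1,2,3,4} → {0,1,3} (no change)

Fixpoint:
  val[0] = {1,4}
  val[1] = {0,1,2,3,4}
  val[2] = {0,1,2,3,4}
  val[3] = {0,1,2,3,4}
  val[4] = {2,4}
  val[5] = {2,3,4}
  val[6] = {0,1,3}

{2,3,4}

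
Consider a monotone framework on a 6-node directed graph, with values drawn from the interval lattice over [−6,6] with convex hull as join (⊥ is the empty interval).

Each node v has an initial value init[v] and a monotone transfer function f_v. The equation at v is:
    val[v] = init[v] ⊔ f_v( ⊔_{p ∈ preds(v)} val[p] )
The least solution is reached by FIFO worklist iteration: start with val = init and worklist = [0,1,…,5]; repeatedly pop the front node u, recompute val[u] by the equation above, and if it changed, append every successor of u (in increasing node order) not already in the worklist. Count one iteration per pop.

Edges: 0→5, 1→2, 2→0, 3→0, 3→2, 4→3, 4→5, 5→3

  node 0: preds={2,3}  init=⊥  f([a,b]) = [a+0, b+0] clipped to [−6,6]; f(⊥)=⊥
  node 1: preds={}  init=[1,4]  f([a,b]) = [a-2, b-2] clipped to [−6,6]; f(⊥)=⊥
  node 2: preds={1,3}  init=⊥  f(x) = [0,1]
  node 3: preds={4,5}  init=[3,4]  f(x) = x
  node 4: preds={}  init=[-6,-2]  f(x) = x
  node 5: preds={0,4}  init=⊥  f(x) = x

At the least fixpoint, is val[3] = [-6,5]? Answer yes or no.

no

Trace (10 dequeues):
  [1] u=0 | in [3,4] | out [3,4] | prev ⊥ | push {}
  [2] u=1 | in ⊥ | out [1,4] | ==
  [3] u=2 | in [1,4] | out [0,1] | prev ⊥ | push {0}
  [4] u=3 | in [-6,-2] | out [-6,4] | prev [3,4] | push {2}
  [5] u=4 | in ⊥ | out [-6,-2] | ==
  [6] u=5 | in [-6,4] | out [-6,4] | prev ⊥ | push {3}
  [7] u=0 | in [-6,4] | out [-6,4] | prev [3,4] | push {5}
  [8] u=2 | in [-6,4] | out [0,1] | ==
  [9] u=3 | in [-6,4] | out [-6,4] | ==
  [10] u=5 | in [-6,4] | out [-6,4] | ==

Converged values:
  [0] [-6,4]
  [1] [1,4]
  [2] [0,1]
  [3] [-6,4]
  [4] [-6,-2]
  [5] [-6,4]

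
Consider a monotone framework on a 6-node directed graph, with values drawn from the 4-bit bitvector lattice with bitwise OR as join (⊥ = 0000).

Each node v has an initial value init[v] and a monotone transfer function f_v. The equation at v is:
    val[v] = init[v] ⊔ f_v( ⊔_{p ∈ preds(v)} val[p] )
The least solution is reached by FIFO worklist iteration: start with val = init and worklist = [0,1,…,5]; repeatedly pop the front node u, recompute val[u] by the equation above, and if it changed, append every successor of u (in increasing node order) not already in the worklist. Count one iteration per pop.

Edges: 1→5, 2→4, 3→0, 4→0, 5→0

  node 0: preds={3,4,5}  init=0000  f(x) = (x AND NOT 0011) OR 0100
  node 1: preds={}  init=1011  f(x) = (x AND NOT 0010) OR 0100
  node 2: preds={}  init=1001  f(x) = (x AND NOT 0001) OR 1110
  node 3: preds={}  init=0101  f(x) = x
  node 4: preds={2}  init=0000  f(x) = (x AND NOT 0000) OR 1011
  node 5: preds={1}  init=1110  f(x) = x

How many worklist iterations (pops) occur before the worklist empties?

7

Iteration log — 7 steps:
  step 1. node 0  ⊔preds=1111  new=1100  old=0000  +wl: 
  step 2. node 1  ⊔preds=0000  new=1111  old=1011  +wl: 
  step 3. node 2  ⊔preds=0000  new=1111  old=1001  +wl: 
  step 4. node 3  ⊔preds=0000  new=0101  stable
  step 5. node 4  ⊔preds=1111  new=1111  old=0000  +wl: 0
  step 6. node 5  ⊔preds=1111  new=1111  old=1110  +wl: 
  step 7. node 0  ⊔preds=1111  new=1100  stable

Least fixpoint reached:
  node 0: 1100
  node 1: 1111
  node 2: 1111
  node 3: 0101
  node 4: 1111
  node 5: 1111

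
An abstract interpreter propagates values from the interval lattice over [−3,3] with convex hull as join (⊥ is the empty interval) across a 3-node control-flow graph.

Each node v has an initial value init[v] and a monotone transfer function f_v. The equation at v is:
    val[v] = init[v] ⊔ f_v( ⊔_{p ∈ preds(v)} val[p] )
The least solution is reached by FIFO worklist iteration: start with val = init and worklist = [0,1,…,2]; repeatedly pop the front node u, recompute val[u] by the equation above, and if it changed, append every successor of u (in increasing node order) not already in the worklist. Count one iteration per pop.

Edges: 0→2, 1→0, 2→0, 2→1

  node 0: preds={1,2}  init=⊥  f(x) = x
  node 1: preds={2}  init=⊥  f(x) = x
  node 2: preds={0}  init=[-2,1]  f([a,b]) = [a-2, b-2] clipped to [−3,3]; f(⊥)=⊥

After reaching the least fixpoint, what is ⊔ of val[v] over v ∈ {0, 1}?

[-3,1]

Iteration log — 7 steps:
  step 1. node 0  ⊔preds=[-2,1]  new=[-2,1]  old=⊥  +wl: 
  step 2. node 1  ⊔preds=[-2,1]  new=[-2,1]  old=⊥  +wl: 0
  step 3. node 2  ⊔preds=[-2,1]  new=[-3,1]  old=[-2,1]  +wl: 1
  step 4. node 0  ⊔preds=[-3,1]  new=[-3,1]  old=[-2,1]  +wl: 2
  step 5. node 1  ⊔preds=[-3,1]  new=[-3,1]  old=[-2,1]  +wl: 0
  step 6. node 2  ⊔preds=[-3,1]  new=[-3,1]  stable
  step 7. node 0  ⊔preds=[-3,1]  new=[-3,1]  stable

Least fixpoint reached:
  node 0: [-3,1]
  node 1: [-3,1]
  node 2: [-3,1]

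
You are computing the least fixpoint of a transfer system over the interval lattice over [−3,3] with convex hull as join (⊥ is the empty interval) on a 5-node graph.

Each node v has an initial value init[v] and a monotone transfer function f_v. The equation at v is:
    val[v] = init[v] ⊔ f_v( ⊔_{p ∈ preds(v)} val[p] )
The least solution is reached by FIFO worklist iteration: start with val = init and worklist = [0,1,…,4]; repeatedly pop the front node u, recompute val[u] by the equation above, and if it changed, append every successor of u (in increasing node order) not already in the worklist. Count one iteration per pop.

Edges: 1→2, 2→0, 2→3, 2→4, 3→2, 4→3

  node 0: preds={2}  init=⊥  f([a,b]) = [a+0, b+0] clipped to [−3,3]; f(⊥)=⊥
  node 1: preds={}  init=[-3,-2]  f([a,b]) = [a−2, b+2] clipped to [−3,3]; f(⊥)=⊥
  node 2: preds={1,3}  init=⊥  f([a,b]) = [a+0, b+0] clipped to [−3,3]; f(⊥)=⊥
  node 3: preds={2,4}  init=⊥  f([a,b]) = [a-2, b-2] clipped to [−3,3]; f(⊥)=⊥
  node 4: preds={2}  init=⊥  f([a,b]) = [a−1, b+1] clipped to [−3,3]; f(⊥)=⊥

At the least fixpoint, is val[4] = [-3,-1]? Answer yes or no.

Trace (8 dequeues):
  [1] u=0 | in ⊥ | out ⊥ | ==
  [2] u=1 | in ⊥ | out [-3,-2] | ==
  [3] u=2 | in [-3,-2] | out [-3,-2] | prev ⊥ | push {0}
  [4] u=3 | in [-3,-2] | out [-3,-3] | prev ⊥ | push {2}
  [5] u=4 | in [-3,-2] | out [-3,-1] | prev ⊥ | push {3}
  [6] u=0 | in [-3,-2] | out [-3,-2] | prev ⊥ | push {}
  [7] u=2 | in [-3,-2] | out [-3,-2] | ==
  [8] u=3 | in [-3,-1] | out [-3,-3] | ==

Converged values:
  [0] [-3,-2]
  [1] [-3,-2]
  [2] [-3,-2]
  [3] [-3,-3]
  [4] [-3,-1]

yes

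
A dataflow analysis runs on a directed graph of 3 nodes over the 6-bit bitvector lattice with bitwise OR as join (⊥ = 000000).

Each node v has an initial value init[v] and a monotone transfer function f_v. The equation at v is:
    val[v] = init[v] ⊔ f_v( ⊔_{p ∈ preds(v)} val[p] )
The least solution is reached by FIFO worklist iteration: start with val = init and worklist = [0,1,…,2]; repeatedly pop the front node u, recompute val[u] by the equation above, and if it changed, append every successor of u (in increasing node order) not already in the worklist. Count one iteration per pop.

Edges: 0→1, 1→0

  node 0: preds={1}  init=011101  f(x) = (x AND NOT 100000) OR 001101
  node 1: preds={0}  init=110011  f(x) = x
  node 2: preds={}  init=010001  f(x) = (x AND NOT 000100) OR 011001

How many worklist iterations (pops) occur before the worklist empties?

Iteration log — 4 steps:
  step 1. node 0  ⊔preds=110011  new=011111  old=011101  +wl: 
  step 2. node 1  ⊔preds=011111  new=111111  old=110011  +wl: 0
  step 3. node 2  ⊔preds=000000  new=011001  old=010001  +wl: 
  step 4. node 0  ⊔preds=111111  new=011111  stable

Least fixpoint reached:
  node 0: 011111
  node 1: 111111
  node 2: 011001

4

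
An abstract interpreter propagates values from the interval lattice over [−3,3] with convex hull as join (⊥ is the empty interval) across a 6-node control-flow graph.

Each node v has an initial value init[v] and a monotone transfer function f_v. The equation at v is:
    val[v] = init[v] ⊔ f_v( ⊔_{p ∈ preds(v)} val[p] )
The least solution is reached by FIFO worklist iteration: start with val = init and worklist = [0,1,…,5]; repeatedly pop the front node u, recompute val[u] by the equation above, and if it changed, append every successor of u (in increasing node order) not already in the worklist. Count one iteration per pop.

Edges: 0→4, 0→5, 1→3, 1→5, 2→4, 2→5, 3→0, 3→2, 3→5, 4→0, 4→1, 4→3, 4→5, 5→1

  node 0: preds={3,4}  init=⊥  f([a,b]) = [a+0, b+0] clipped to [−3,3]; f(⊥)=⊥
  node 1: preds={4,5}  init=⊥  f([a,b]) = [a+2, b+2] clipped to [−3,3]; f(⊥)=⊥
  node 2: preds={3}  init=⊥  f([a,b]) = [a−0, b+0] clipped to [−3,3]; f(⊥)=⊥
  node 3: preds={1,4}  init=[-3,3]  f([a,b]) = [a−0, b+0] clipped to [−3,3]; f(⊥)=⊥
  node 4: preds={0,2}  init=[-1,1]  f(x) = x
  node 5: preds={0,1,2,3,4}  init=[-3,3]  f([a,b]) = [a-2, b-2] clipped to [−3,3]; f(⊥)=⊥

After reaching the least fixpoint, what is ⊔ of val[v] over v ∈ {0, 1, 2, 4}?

[-3,3]

Trace (9 dequeues):
  [1] u=0 | in [-3,3] | out [-3,3] | prev ⊥ | push {}
  [2] u=1 | in [-3,3] | out [-1,3] | prev ⊥ | push {}
  [3] u=2 | in [-3,3] | out [-3,3] | prev ⊥ | push {}
  [4] u=3 | in [-1,3] | out [-3,3] | ==
  [5] u=4 | in [-3,3] | out [-3,3] | prev [-1,1] | push {0,1,3}
  [6] u=5 | in [-3,3] | out [-3,3] | ==
  [7] u=0 | in [-3,3] | out [-3,3] | ==
  [8] u=1 | in [-3,3] | out [-1,3] | ==
  [9] u=3 | in [-3,3] | out [-3,3] | ==

Converged values:
  [0] [-3,3]
  [1] [-1,3]
  [2] [-3,3]
  [3] [-3,3]
  [4] [-3,3]
  [5] [-3,3]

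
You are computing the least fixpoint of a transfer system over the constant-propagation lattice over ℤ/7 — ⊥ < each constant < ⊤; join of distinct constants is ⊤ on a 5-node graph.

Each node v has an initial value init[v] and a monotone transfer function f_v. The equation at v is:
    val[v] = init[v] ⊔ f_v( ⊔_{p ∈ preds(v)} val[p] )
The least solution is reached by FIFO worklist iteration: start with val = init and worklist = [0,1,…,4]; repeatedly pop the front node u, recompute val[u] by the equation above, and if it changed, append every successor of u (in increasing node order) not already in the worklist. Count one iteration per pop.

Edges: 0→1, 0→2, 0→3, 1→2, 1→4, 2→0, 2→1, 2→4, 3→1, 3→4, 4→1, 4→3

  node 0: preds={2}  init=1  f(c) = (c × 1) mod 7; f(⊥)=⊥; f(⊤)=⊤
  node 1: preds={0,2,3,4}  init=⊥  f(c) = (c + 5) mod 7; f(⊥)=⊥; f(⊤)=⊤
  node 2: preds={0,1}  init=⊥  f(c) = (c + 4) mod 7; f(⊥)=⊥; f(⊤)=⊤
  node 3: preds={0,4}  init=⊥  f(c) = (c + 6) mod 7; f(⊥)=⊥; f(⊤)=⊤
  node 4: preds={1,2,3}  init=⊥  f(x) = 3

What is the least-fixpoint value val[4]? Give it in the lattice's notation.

Worklist (11 pops):
  #1 pop 0: in=⊥ → 1 (no change)
  #2 pop 1: in=1 → 6 (was ⊥); enqueue []
  #3 pop 2: in=⊤ → ⊤ (was ⊥); enqueue [0,1]
  #4 pop 3: in=1 → 0 (was ⊥); enqueue []
  #5 pop 4: in=⊤ → 3 (was ⊥); enqueue [3]
  #6 pop 0: in=⊤ → ⊤ (was 1); enqueue [2]
  #7 pop 1: in=⊤ → ⊤ (was 6); enqueue [4]
  #8 pop 3: in=⊤ → ⊤ (was 0); enqueue [1]
  #9 pop 2: in=⊤ → ⊤ (no change)
  #10 pop 4: in=⊤ → 3 (no change)
  #11 pop 1: in=⊤ → ⊤ (no change)

Fixpoint:
  val[0] = ⊤
  val[1] = ⊤
  val[2] = ⊤
  val[3] = ⊤
  val[4] = 3

3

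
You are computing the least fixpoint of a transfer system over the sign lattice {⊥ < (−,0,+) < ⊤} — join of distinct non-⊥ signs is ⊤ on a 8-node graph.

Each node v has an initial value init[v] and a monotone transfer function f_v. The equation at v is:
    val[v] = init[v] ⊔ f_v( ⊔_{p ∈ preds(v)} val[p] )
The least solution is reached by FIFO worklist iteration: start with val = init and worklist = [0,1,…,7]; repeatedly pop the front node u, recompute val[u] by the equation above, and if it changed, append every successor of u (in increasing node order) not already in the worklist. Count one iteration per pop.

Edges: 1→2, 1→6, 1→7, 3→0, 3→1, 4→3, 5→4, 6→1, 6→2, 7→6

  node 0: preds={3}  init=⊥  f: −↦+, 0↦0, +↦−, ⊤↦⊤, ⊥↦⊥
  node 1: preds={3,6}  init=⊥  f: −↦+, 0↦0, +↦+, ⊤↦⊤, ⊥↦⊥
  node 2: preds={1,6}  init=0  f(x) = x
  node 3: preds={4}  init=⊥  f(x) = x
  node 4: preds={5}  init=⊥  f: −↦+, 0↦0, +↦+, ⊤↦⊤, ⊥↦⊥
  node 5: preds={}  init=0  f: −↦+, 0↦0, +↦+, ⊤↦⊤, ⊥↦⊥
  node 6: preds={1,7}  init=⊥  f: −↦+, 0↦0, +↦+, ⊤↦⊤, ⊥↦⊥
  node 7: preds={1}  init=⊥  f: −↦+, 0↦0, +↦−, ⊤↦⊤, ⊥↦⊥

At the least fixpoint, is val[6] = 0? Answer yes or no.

Worklist (17 pops):
  #1 pop 0: in=⊥ → ⊥ (no change)
  #2 pop 1: in=⊥ → ⊥ (no change)
  #3 pop 2: in=⊥ → 0 (no change)
  #4 pop 3: in=⊥ → ⊥ (no change)
  #5 pop 4: in=0 → 0 (was ⊥); enqueue [3]
  #6 pop 5: in=⊥ → 0 (no change)
  #7 pop 6: in=⊥ → ⊥ (no change)
  #8 pop 7: in=⊥ → ⊥ (no change)
  #9 pop 3: in=0 → 0 (was ⊥); enqueue [0,1]
  #10 pop 0: in=0 → 0 (was ⊥); enqueue []
  #11 pop 1: in=0 → 0 (was ⊥); enqueue [2,6,7]
  #12 pop 2: in=0 → 0 (no change)
  #13 pop 6: in=0 → 0 (was ⊥); enqueue [1,2]
  #14 pop 7: in=0 → 0 (was ⊥); enqueue [6]
  #15 pop 1: in=0 → 0 (no change)
  #16 pop 2: in=0 → 0 (no change)
  #17 pop 6: in=0 → 0 (no change)

Fixpoint:
  val[0] = 0
  val[1] = 0
  val[2] = 0
  val[3] = 0
  val[4] = 0
  val[5] = 0
  val[6] = 0
  val[7] = 0

yes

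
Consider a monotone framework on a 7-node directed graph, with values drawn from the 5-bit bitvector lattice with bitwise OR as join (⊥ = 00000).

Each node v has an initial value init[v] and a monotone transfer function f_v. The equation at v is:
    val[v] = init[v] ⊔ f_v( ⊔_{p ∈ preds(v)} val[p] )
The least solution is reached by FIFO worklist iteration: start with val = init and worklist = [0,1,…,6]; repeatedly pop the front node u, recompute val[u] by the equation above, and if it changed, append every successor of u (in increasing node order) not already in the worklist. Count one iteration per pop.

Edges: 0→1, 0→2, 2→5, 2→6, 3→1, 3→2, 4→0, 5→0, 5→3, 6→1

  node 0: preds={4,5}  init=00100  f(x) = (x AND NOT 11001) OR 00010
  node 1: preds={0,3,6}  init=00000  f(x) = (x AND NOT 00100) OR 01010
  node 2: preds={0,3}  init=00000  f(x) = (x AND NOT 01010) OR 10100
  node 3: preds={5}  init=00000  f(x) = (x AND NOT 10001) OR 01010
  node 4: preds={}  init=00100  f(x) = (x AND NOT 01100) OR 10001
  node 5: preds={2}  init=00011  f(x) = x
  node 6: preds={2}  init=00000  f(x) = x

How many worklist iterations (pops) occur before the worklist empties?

13

Trace (13 dequeues):
  [1] u=0 | in 00111 | out 00110 | prev 00100 | push {}
  [2] u=1 | in 00110 | out 01010 | prev 00000 | push {}
  [3] u=2 | in 00110 | out 10100 | prev 00000 | push {}
  [4] u=3 | in 00011 | out 01010 | prev 00000 | push {1,2}
  [5] u=4 | in 00000 | out 10101 | prev 00100 | push {0}
  [6] u=5 | in 10100 | out 10111 | prev 00011 | push {3}
  [7] u=6 | in 10100 | out 10100 | prev 00000 | push {}
  [8] u=1 | in 11110 | out 11010 | prev 01010 | push {}
  [9] u=2 | in 01110 | out 10100 | ==
  [10] u=0 | in 10111 | out 00110 | ==
  [11] u=3 | in 10111 | out 01110 | prev 01010 | push {1,2}
  [12] u=1 | in 11110 | out 11010 | ==
  [13] u=2 | in 01110 | out 10100 | ==

Converged values:
  [0] 00110
  [1] 11010
  [2] 10100
  [3] 01110
  [4] 10101
  [5] 10111
  [6] 10100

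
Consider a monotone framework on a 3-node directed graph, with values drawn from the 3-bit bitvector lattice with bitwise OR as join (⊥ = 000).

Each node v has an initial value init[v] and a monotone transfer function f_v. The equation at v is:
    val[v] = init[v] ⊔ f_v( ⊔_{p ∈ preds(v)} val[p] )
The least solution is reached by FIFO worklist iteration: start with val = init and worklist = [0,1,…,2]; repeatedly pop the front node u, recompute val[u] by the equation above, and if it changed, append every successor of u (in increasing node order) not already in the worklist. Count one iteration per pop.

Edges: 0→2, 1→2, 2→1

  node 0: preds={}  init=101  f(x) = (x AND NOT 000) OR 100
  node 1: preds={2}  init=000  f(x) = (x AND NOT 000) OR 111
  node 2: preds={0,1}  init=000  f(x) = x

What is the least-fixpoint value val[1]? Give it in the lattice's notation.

Trace (4 dequeues):
  [1] u=0 | in 000 | out 101 | ==
  [2] u=1 | in 000 | out 111 | prev 000 | push {}
  [3] u=2 | in 111 | out 111 | prev 000 | push {1}
  [4] u=1 | in 111 | out 111 | ==

Converged values:
  [0] 101
  [1] 111
  [2] 111

111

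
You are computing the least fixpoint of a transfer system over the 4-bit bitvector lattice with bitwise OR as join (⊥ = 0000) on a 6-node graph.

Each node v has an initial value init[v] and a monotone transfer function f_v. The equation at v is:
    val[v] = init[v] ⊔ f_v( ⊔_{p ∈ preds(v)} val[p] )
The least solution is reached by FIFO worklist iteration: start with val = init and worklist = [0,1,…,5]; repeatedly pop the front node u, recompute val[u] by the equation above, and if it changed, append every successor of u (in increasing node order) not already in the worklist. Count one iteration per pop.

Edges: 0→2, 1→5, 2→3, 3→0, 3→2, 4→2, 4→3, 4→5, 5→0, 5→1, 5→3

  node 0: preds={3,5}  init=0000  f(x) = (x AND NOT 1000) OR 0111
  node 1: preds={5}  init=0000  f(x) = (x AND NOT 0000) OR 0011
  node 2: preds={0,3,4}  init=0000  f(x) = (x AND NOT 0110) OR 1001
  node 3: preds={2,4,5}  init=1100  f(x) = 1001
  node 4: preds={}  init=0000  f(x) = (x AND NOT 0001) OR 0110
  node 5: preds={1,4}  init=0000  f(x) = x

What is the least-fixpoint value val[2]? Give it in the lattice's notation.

Iteration log — 11 steps:
  step 1. node 0  ⊔preds=1100  new=0111  old=0000  +wl: 
  step 2. node 1  ⊔preds=0000  new=0011  old=0000  +wl: 
  step 3. node 2  ⊔preds=1111  new=1001  old=0000  +wl: 
  step 4. node 3  ⊔preds=1001  new=1101  old=1100  +wl: 0,2
  step 5. node 4  ⊔preds=0000  new=0110  old=0000  +wl: 3
  step 6. node 5  ⊔preds=0111  new=0111  old=0000  +wl: 1
  step 7. node 0  ⊔preds=1111  new=0111  stable
  step 8. node 2  ⊔preds=1111  new=1001  stable
  step 9. node 3  ⊔preds=1111  new=1101  stable
  step 10. node 1  ⊔preds=0111  new=0111  old=0011  +wl: 5
  step 11. node 5  ⊔preds=0111  new=0111  stable

Least fixpoint reached:
  node 0: 0111
  node 1: 0111
  node 2: 1001
  node 3: 1101
  node 4: 0110
  node 5: 0111

1001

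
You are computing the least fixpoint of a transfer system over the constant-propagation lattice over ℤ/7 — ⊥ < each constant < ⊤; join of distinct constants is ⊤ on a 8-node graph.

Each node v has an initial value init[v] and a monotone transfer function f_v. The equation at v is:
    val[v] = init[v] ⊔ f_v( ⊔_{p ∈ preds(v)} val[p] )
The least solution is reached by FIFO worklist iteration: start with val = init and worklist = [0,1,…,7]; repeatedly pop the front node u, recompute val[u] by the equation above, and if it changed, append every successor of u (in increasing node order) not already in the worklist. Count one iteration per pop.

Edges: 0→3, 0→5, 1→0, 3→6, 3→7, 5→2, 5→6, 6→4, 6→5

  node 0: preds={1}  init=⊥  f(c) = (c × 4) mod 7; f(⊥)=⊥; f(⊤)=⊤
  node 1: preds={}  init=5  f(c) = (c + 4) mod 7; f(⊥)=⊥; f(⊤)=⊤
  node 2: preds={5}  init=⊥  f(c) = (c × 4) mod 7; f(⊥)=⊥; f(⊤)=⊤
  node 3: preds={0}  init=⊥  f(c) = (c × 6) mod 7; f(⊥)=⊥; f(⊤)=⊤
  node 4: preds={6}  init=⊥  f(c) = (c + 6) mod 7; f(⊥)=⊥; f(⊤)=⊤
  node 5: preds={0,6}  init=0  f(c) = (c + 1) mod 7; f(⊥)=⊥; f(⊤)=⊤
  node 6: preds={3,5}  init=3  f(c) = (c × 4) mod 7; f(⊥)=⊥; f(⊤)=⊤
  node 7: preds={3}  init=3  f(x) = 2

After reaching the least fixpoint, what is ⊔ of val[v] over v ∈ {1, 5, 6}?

⊤

Worklist (11 pops):
  #1 pop 0: in=5 → 6 (was ⊥); enqueue []
  #2 pop 1: in=⊥ → 5 (no change)
  #3 pop 2: in=0 → 0 (was ⊥); enqueue []
  #4 pop 3: in=6 → 1 (was ⊥); enqueue []
  #5 pop 4: in=3 → 2 (was ⊥); enqueue []
  #6 pop 5: in=⊤ → ⊤ (was 0); enqueue [2]
  #7 pop 6: in=⊤ → ⊤ (was 3); enqueue [4,5]
  #8 pop 7: in=1 → ⊤ (was 3); enqueue []
  #9 pop 2: in=⊤ → ⊤ (was 0); enqueue []
  #10 pop 4: in=⊤ → ⊤ (was 2); enqueue []
  #11 pop 5: in=⊤ → ⊤ (no change)

Fixpoint:
  val[0] = 6
  val[1] = 5
  val[2] = ⊤
  val[3] = 1
  val[4] = ⊤
  val[5] = ⊤
  val[6] = ⊤
  val[7] = ⊤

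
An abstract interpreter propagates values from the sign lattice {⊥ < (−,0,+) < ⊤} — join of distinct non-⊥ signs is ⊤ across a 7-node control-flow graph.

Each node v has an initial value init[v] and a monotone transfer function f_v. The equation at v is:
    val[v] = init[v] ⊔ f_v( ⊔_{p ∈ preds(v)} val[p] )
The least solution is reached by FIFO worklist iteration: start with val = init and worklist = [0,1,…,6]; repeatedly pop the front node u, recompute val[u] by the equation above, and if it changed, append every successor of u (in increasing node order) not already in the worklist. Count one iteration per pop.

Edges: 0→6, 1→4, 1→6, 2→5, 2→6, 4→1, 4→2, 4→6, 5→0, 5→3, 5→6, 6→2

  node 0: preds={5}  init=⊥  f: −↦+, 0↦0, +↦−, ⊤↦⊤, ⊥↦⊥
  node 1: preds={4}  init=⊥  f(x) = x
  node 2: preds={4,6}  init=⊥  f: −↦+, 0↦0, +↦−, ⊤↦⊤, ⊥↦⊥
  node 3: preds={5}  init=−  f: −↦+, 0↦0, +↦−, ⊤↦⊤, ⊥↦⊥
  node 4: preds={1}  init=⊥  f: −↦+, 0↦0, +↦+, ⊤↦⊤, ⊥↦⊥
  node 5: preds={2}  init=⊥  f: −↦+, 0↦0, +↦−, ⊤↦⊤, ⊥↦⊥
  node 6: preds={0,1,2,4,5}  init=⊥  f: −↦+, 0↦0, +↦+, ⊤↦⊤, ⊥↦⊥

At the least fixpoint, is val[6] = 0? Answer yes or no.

no

Iteration log — 7 steps:
  step 1. node 0  ⊔preds=⊥  new=⊥  stable
  step 2. node 1  ⊔preds=⊥  new=⊥  stable
  step 3. node 2  ⊔preds=⊥  new=⊥  stable
  step 4. node 3  ⊔preds=⊥  new=−  stable
  step 5. node 4  ⊔preds=⊥  new=⊥  stable
  step 6. node 5  ⊔preds=⊥  new=⊥  stable
  step 7. node 6  ⊔preds=⊥  new=⊥  stable

Least fixpoint reached:
  node 0: ⊥
  node 1: ⊥
  node 2: ⊥
  node 3: −
  node 4: ⊥
  node 5: ⊥
  node 6: ⊥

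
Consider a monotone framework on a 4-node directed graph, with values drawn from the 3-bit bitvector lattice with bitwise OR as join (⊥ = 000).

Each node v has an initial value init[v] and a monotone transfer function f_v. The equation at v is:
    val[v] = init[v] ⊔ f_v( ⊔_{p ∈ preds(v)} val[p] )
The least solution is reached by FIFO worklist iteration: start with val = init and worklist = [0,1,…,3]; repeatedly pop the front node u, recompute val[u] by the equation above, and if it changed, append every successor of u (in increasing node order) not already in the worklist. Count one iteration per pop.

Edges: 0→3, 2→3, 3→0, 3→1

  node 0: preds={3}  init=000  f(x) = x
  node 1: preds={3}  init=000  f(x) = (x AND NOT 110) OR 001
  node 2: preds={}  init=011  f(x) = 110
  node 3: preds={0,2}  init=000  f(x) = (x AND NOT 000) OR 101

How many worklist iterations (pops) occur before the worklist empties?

7

Trace (7 dequeues):
  [1] u=0 | in 000 | out 000 | ==
  [2] u=1 | in 000 | out 001 | prev 000 | push {}
  [3] u=2 | in 000 | out 111 | prev 011 | push {}
  [4] u=3 | in 111 | out 111 | prev 000 | push {0,1}
  [5] u=0 | in 111 | out 111 | prev 000 | push {3}
  [6] u=1 | in 111 | out 001 | ==
  [7] u=3 | in 111 | out 111 | ==

Converged values:
  [0] 111
  [1] 001
  [2] 111
  [3] 111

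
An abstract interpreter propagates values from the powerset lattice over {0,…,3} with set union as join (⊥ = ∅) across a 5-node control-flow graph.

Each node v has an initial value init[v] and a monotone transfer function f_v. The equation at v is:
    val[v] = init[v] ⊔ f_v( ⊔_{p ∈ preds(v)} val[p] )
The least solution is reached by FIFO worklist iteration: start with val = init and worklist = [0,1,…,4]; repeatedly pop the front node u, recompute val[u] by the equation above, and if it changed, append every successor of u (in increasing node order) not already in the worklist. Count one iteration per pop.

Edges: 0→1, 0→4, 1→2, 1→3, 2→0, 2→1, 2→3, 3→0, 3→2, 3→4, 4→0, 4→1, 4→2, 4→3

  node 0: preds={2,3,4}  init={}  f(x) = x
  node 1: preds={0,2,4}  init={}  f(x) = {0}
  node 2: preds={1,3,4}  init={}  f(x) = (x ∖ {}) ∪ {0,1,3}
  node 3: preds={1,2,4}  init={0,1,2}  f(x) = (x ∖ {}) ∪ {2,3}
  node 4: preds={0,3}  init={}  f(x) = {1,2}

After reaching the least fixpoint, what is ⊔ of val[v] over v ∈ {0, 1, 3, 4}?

{0,1,2,3}

Iteration log — 10 steps:
  step 1. node 0  ⊔preds={0,1,2}  new={0,1,2}  old={}  +wl: 
  step 2. node 1  ⊔preds={0,1,2}  new={0}  old={}  +wl: 
  step 3. node 2  ⊔preds={0,1,2}  new={0,1,2,3}  old={}  +wl: 0,1
  step 4. node 3  ⊔preds={0,1,2,3}  new={0,1,2,3}  old={0,1,2}  +wl: 2
  step 5. node 4  ⊔preds={0,1,2,3}  new={1,2}  old={}  +wl: 3
  step 6. node 0  ⊔preds={0,1,2,3}  new={0,1,2,3}  old={0,1,2}  +wl: 4
  step 7. node 1  ⊔preds={0,1,2,3}  new={0}  stable
  step 8. node 2  ⊔preds={0,1,2,3}  new={0,1,2,3}  stable
  step 9. node 3  ⊔preds={0,1,2,3}  new={0,1,2,3}  stable
  step 10. node 4  ⊔preds={0,1,2,3}  new={1,2}  stable

Least fixpoint reached:
  node 0: {0,1,2,3}
  node 1: {0}
  node 2: {0,1,2,3}
  node 3: {0,1,2,3}
  node 4: {1,2}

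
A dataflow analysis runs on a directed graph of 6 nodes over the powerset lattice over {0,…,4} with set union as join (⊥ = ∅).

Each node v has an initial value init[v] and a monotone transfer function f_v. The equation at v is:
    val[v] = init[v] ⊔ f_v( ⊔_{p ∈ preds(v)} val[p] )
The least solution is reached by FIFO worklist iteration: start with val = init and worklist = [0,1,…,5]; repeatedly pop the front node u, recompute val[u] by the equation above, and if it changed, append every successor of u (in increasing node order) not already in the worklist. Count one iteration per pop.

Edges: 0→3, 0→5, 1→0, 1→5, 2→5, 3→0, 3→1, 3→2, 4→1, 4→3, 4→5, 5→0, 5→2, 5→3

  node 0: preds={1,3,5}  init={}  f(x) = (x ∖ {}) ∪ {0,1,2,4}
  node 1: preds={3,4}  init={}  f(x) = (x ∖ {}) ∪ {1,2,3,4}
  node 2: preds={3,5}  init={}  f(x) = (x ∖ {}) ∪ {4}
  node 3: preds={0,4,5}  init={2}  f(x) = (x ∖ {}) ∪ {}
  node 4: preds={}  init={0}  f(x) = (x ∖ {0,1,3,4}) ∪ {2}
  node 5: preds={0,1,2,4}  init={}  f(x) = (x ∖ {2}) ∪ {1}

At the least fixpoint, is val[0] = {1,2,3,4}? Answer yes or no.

Trace (14 dequeues):
  [1] u=0 | in {2} | out {0,1,2,4} | prev {} | push {}
  [2] u=1 | in {0,2} | out {0,1,2,3,4} | prev {} | push {0}
  [3] u=2 | in {2} | out {2,4} | prev {} | push {}
  [4] u=3 | in {0,1,2,4} | out {0,1,2,4} | prev {2} | push {1,2}
  [5] u=4 | in {} | out {0,2} | prev {0} | push {3}
  [6] u=5 | in {0,1,2,3,4} | out {0,1,3,4} | prev {} | push {}
  [7] u=0 | in {0,1,2,3,4} | out {0,1,2,3,4} | prev {0,1,2,4} | push {5}
  [8] u=1 | in {0,1,2,4} | out {0,1,2,3,4} | ==
  [9] u=2 | in {0,1,2,3,4} | out {0,1,2,3,4} | prev {2,4} | push {}
  [10] u=3 | in {0,1,2,3,4} | out {0,1,2,3,4} | prev {0,1,2,4} | push {0,1,2}
  [11] u=5 | in {0,1,2,3,4} | out {0,1,3,4} | ==
  [12] u=0 | in {0,1,2,3,4} | out {0,1,2,3,4} | ==
  [13] u=1 | in {0,1,2,3,4} | out {0,1,2,3,4} | ==
  [14] u=2 | in {0,1,2,3,4} | out {0,1,2,3,4} | ==

Converged values:
  [0] {0,1,2,3,4}
  [1] {0,1,2,3,4}
  [2] {0,1,2,3,4}
  [3] {0,1,2,3,4}
  [4] {0,2}
  [5] {0,1,3,4}

no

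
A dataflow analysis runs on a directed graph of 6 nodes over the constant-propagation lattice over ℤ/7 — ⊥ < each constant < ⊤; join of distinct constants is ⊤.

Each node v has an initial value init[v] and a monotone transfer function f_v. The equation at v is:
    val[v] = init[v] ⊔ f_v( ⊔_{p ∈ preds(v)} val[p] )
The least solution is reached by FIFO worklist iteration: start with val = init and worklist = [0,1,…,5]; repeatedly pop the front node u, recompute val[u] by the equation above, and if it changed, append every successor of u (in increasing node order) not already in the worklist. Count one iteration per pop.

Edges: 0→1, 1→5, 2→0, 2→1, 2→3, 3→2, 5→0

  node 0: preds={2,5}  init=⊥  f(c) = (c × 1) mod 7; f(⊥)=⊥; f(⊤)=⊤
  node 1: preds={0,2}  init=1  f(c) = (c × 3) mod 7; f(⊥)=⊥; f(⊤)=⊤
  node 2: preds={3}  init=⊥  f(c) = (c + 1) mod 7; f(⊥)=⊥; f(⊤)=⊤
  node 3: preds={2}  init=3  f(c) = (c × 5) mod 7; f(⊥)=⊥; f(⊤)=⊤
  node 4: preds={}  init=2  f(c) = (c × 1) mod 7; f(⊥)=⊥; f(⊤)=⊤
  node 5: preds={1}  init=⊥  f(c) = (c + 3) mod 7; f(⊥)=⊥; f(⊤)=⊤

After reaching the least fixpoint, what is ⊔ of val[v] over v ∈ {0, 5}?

⊤

Trace (13 dequeues):
  [1] u=0 | in ⊥ | out ⊥ | ==
  [2] u=1 | in ⊥ | out 1 | ==
  [3] u=2 | in 3 | out 4 | prev ⊥ | push {0,1}
  [4] u=3 | in 4 | out ⊤ | prev 3 | push {2}
  [5] u=4 | in ⊥ | out 2 | ==
  [6] u=5 | in 1 | out 4 | prev ⊥ | push {}
  [7] u=0 | in 4 | out 4 | prev ⊥ | push {}
  [8] u=1 | in 4 | out ⊤ | prev 1 | push {5}
  [9] u=2 | in ⊤ | out ⊤ | prev 4 | push {0,1,3}
  [10] u=5 | in ⊤ | out ⊤ | prev 4 | push {}
  [11] u=0 | in ⊤ | out ⊤ | prev 4 | push {}
  [12] u=1 | in ⊤ | out ⊤ | ==
  [13] u=3 | in ⊤ | out ⊤ | ==

Converged values:
  [0] ⊤
  [1] ⊤
  [2] ⊤
  [3] ⊤
  [4] 2
  [5] ⊤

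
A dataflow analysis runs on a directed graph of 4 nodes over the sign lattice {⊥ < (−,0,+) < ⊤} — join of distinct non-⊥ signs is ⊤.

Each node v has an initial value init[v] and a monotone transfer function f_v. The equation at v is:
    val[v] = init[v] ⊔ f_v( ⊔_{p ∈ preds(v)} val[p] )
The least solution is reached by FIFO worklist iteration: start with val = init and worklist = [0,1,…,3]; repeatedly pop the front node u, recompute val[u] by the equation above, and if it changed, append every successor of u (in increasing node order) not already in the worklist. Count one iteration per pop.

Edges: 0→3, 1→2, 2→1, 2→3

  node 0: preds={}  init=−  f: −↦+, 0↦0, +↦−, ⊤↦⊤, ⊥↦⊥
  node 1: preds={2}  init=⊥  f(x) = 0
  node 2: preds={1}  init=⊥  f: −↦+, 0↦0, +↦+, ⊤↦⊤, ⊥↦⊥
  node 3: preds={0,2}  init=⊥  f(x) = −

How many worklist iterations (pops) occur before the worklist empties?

Iteration log — 5 steps:
  step 1. node 0  ⊔preds=⊥  new=−  stable
  step 2. node 1  ⊔preds=⊥  new=0  old=⊥  +wl: 
  step 3. node 2  ⊔preds=0  new=0  old=⊥  +wl: 1
  step 4. node 3  ⊔preds=⊤  new=−  old=⊥  +wl: 
  step 5. node 1  ⊔preds=0  new=0  stable

Least fixpoint reached:
  node 0: −
  node 1: 0
  node 2: 0
  node 3: −

5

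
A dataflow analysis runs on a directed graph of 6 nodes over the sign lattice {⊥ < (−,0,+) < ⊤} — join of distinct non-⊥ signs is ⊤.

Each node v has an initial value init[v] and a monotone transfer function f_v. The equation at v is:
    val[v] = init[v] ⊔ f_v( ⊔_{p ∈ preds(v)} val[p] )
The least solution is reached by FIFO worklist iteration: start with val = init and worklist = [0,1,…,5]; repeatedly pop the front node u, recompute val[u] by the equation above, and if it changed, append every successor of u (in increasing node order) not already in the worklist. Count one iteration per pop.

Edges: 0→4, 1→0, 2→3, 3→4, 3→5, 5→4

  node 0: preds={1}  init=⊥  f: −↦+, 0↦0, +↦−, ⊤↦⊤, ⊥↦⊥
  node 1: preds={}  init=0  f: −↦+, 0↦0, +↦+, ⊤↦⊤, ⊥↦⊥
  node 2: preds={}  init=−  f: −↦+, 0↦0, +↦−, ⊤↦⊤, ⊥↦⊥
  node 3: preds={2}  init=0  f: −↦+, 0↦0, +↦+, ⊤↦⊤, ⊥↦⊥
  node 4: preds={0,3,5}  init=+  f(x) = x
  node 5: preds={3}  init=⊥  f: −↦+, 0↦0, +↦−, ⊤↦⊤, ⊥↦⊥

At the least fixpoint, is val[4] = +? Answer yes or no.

Iteration log — 7 steps:
  step 1. node 0  ⊔preds=0  new=0  old=⊥  +wl: 
  step 2. node 1  ⊔preds=⊥  new=0  stable
  step 3. node 2  ⊔preds=⊥  new=−  stable
  step 4. node 3  ⊔preds=−  new=⊤  old=0  +wl: 
  step 5. node 4  ⊔preds=⊤  new=⊤  old=+  +wl: 
  step 6. node 5  ⊔preds=⊤  new=⊤  old=⊥  +wl: 4
  step 7. node 4  ⊔preds=⊤  new=⊤  stable

Least fixpoint reached:
  node 0: 0
  node 1: 0
  node 2: −
  node 3: ⊤
  node 4: ⊤
  node 5: ⊤

no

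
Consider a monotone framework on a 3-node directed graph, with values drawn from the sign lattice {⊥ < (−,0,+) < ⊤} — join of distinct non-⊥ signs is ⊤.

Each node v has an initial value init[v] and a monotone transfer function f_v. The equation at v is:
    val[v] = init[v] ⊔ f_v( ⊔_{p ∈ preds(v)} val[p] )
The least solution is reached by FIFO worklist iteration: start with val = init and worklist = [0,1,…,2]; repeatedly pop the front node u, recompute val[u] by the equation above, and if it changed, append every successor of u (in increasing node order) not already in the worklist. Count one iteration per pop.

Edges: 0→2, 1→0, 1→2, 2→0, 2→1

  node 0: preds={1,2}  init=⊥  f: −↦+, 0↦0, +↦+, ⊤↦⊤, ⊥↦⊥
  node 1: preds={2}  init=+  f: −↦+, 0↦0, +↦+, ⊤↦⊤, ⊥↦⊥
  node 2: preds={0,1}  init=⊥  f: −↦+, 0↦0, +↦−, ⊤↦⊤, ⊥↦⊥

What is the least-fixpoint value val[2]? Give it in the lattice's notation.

⊤

Trace (10 dequeues):
  [1] u=0 | in + | out + | prev ⊥ | push {}
  [2] u=1 | in ⊥ | out + | ==
  [3] u=2 | in + | out − | prev ⊥ | push {0,1}
  [4] u=0 | in ⊤ | out ⊤ | prev + | push {2}
  [5] u=1 | in − | out + | ==
  [6] u=2 | in ⊤ | out ⊤ | prev − | push {0,1}
  [7] u=0 | in ⊤ | out ⊤ | ==
  [8] u=1 | in ⊤ | out ⊤ | prev + | push {0,2}
  [9] u=0 | in ⊤ | out ⊤ | ==
  [10] u=2 | in ⊤ | out ⊤ | ==

Converged values:
  [0] ⊤
  [1] ⊤
  [2] ⊤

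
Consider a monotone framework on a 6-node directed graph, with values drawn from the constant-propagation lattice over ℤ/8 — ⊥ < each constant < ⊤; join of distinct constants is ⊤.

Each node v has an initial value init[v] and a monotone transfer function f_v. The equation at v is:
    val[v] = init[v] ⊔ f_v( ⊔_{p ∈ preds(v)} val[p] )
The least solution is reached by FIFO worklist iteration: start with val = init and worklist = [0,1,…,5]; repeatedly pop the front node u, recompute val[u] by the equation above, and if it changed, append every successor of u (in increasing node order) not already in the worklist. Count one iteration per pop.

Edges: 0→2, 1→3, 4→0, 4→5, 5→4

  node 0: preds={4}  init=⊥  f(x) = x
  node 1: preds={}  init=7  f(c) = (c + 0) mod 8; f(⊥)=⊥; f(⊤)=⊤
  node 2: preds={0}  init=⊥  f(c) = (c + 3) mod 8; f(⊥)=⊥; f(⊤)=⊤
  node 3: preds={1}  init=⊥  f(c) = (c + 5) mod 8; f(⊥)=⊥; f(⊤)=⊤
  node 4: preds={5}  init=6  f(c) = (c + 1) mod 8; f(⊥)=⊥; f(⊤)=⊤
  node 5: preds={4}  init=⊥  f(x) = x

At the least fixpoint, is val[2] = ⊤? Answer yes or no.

Trace (11 dequeues):
  [1] u=0 | in 6 | out 6 | prev ⊥ | push {}
  [2] u=1 | in ⊥ | out 7 | ==
  [3] u=2 | in 6 | out 1 | prev ⊥ | push {}
  [4] u=3 | in 7 | out 4 | prev ⊥ | push {}
  [5] u=4 | in ⊥ | out 6 | ==
  [6] u=5 | in 6 | out 6 | prev ⊥ | push {4}
  [7] u=4 | in 6 | out ⊤ | prev 6 | push {0,5}
  [8] u=0 | in ⊤ | out ⊤ | prev 6 | push {2}
  [9] u=5 | in ⊤ | out ⊤ | prev 6 | push {4}
  [10] u=2 | in ⊤ | out ⊤ | prev 1 | push {}
  [11] u=4 | in ⊤ | out ⊤ | ==

Converged values:
  [0] ⊤
  [1] 7
  [2] ⊤
  [3] 4
  [4] ⊤
  [5] ⊤

yes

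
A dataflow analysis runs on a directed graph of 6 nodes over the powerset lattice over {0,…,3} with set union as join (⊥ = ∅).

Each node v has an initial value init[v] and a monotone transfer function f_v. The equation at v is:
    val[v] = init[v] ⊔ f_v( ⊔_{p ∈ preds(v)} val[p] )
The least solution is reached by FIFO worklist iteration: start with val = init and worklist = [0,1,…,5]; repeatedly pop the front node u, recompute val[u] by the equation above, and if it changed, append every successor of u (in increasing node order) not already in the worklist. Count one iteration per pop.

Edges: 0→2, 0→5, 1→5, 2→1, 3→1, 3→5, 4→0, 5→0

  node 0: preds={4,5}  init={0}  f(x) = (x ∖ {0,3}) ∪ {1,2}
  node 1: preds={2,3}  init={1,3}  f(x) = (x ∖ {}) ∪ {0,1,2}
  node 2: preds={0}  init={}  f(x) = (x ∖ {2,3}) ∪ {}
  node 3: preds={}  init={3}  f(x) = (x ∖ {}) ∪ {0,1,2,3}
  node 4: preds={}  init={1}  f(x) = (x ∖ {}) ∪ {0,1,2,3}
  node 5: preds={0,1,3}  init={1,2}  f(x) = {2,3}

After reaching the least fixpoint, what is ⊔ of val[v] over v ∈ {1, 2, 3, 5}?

{0,1,2,3}

Iteration log — 8 steps:
  step 1. node 0  ⊔preds={1,2}  new={0,1,2}  old={0}  +wl: 
  step 2. node 1  ⊔preds={3}  new={0,1,2,3}  old={1,3}  +wl: 
  step 3. node 2  ⊔preds={0,1,2}  new={0,1}  old={}  +wl: 1
  step 4. node 3  ⊔preds={}  new={0,1,2,3}  old={3}  +wl: 
  step 5. node 4  ⊔preds={}  new={0,1,2,3}  old={1}  +wl: 0
  step 6. node 5  ⊔preds={0,1,2,3}  new={1,2,3}  old={1,2}  +wl: 
  step 7. node 1  ⊔preds={0,1,2,3}  new={0,1,2,3}  stable
  step 8. node 0  ⊔preds={0,1,2,3}  new={0,1,2}  stable

Least fixpoint reached:
  node 0: {0,1,2}
  node 1: {0,1,2,3}
  node 2: {0,1}
  node 3: {0,1,2,3}
  node 4: {0,1,2,3}
  node 5: {1,2,3}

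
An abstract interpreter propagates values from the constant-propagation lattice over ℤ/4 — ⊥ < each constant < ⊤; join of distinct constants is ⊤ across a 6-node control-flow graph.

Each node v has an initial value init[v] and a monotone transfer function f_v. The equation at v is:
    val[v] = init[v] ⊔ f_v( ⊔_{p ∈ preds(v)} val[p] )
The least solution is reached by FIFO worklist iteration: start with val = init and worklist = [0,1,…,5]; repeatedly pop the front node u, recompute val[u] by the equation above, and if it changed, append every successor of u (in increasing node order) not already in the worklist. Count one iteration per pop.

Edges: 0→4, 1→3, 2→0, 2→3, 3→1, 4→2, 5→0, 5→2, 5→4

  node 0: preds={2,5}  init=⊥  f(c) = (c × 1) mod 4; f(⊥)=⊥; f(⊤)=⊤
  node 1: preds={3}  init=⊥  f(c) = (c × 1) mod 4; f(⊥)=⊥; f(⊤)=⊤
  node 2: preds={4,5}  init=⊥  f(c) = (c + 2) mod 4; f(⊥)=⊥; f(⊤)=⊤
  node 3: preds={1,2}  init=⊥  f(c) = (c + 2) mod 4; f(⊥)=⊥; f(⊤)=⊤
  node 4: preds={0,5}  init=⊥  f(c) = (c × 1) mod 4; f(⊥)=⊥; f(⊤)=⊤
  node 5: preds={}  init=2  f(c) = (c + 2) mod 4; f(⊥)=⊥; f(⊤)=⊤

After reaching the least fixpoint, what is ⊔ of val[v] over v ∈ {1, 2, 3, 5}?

Worklist (15 pops):
  #1 pop 0: in=2 → 2 (was ⊥); enqueue []
  #2 pop 1: in=⊥ → ⊥ (no change)
  #3 pop 2: in=2 → 0 (was ⊥); enqueue [0]
  #4 pop 3: in=0 → 2 (was ⊥); enqueue [1]
  #5 pop 4: in=2 → 2 (was ⊥); enqueue [2]
  #6 pop 5: in=⊥ → 2 (no change)
  #7 pop 0: in=⊤ → ⊤ (was 2); enqueue [4]
  #8 pop 1: in=2 → 2 (was ⊥); enqueue [3]
  #9 pop 2: in=2 → 0 (no change)
  #10 pop 4: in=⊤ → ⊤ (was 2); enqueue [2]
  #11 pop 3: in=⊤ → ⊤ (was 2); enqueue [1]
  #12 pop 2: in=⊤ → ⊤ (was 0); enqueue [0,3]
  #13 pop 1: in=⊤ → ⊤ (was 2); enqueue []
  #14 pop 0: in=⊤ → ⊤ (no change)
  #15 pop 3: in=⊤ → ⊤ (no change)

Fixpoint:
  val[0] = ⊤
  val[1] = ⊤
  val[2] = ⊤
  val[3] = ⊤
  val[4] = ⊤
  val[5] = 2

⊤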